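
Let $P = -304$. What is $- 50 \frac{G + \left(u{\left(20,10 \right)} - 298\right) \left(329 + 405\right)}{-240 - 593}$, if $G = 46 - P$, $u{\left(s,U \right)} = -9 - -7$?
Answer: $- \frac{10992500}{833} \approx -13196.0$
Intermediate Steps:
$u{\left(s,U \right)} = -2$ ($u{\left(s,U \right)} = -9 + 7 = -2$)
$G = 350$ ($G = 46 - -304 = 46 + 304 = 350$)
$- 50 \frac{G + \left(u{\left(20,10 \right)} - 298\right) \left(329 + 405\right)}{-240 - 593} = - 50 \frac{350 + \left(-2 - 298\right) \left(329 + 405\right)}{-240 - 593} = - 50 \frac{350 - 220200}{-833} = - 50 \left(350 - 220200\right) \left(- \frac{1}{833}\right) = - 50 \left(\left(-219850\right) \left(- \frac{1}{833}\right)\right) = \left(-50\right) \frac{219850}{833} = - \frac{10992500}{833}$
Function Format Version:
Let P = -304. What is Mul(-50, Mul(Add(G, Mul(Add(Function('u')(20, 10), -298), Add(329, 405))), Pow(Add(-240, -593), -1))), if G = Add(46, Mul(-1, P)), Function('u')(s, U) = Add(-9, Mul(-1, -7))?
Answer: Rational(-10992500, 833) ≈ -13196.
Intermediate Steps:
Function('u')(s, U) = -2 (Function('u')(s, U) = Add(-9, 7) = -2)
G = 350 (G = Add(46, Mul(-1, -304)) = Add(46, 304) = 350)
Mul(-50, Mul(Add(G, Mul(Add(Function('u')(20, 10), -298), Add(329, 405))), Pow(Add(-240, -593), -1))) = Mul(-50, Mul(Add(350, Mul(Add(-2, -298), Add(329, 405))), Pow(Add(-240, -593), -1))) = Mul(-50, Mul(Add(350, Mul(-300, 734)), Pow(-833, -1))) = Mul(-50, Mul(Add(350, -220200), Rational(-1, 833))) = Mul(-50, Mul(-219850, Rational(-1, 833))) = Mul(-50, Rational(219850, 833)) = Rational(-10992500, 833)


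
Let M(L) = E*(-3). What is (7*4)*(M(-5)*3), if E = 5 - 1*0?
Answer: -1260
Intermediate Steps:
E = 5 (E = 5 + 0 = 5)
M(L) = -15 (M(L) = 5*(-3) = -15)
(7*4)*(M(-5)*3) = (7*4)*(-15*3) = 28*(-45) = -1260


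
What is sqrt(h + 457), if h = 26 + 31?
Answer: sqrt(514) ≈ 22.672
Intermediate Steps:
h = 57
sqrt(h + 457) = sqrt(57 + 457) = sqrt(514)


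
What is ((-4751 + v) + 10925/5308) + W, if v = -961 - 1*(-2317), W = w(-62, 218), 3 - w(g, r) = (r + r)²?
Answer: -1027023379/5308 ≈ -1.9349e+5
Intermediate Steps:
w(g, r) = 3 - 4*r² (w(g, r) = 3 - (r + r)² = 3 - (2*r)² = 3 - 4*r²)
W = -190093 (W = 3 - 4*218² = 3 - 4*47524 = 3 - 190096 = -190093)
v = 1356 (v = -961 + 2317 = 1356)
((-4751 + v) + 10925/5308) + W = ((-4751 + 1356) + 10925/5308) - 190093 = (-3395 + 10925*(1/5308)) - 190093 = (-3395 + 10925/5308) - 190093 = -18009735/5308 - 190093 = -1027023379/5308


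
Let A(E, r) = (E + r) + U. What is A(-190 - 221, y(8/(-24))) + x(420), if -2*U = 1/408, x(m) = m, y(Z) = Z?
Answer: 2357/272 ≈ 8.6654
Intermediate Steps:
U = -1/816 (U = -½/408 = -½*1/408 = -1/816 ≈ -0.0012255)
A(E, r) = -1/816 + E + r (A(E, r) = (E + r) - 1/816 = -1/816 + E + r)
A(-190 - 221, y(8/(-24))) + x(420) = (-1/816 + (-190 - 221) + 8/(-24)) + 420 = (-1/816 - 411 + 8*(-1/24)) + 420 = (-1/816 - 411 - ⅓) + 420 = -111883/272 + 420 = 2357/272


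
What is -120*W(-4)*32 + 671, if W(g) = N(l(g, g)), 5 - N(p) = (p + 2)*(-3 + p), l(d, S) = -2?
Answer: -18529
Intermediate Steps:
N(p) = 5 - (-3 + p)*(2 + p) (N(p) = 5 - (p + 2)*(-3 + p) = 5 - (2 + p)*(-3 + p) = 5 - (-3 + p)*(2 + p))
W(g) = 5 (W(g) = 11 - 2 - 1*(-2)² = 11 - 2 - 1*4 = 11 - 2 - 4 = 5)
-120*W(-4)*32 + 671 = -120*5*32 + 671 = -600*32 + 671 = -19200 + 671 = -18529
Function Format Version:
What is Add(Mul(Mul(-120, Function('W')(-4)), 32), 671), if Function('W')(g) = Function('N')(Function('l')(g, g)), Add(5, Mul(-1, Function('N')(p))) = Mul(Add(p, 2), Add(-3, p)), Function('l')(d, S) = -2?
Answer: -18529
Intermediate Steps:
Function('N')(p) = Add(5, Mul(-1, Add(-3, p), Add(2, p))) (Function('N')(p) = Add(5, Mul(-1, Mul(Add(p, 2), Add(-3, p)))) = Add(5, Mul(-1, Mul(Add(2, p), Add(-3, p)))) = Add(5, Mul(-1, Mul(Add(-3, p), Add(2, p)))) = Add(5, Mul(-1, Add(-3, p), Add(2, p))))
Function('W')(g) = 5 (Function('W')(g) = Add(11, -2, Mul(-1, Pow(-2, 2))) = Add(11, -2, Mul(-1, 4)) = Add(11, -2, -4) = 5)
Add(Mul(Mul(-120, Function('W')(-4)), 32), 671) = Add(Mul(Mul(-120, 5), 32), 671) = Add(Mul(-600, 32), 671) = Add(-19200, 671) = -18529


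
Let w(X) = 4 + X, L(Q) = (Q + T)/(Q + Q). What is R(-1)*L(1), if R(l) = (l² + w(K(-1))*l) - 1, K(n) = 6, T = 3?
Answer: -20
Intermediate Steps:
L(Q) = (3 + Q)/(2*Q) (L(Q) = (Q + 3)/(Q + Q) = (3 + Q)/((2*Q)) = (3 + Q)*(1/(2*Q)) = (3 + Q)/(2*Q))
R(l) = -1 + l² + 10*l (R(l) = (l² + (4 + 6)*l) - 1 = (l² + 10*l) - 1 = -1 + l² + 10*l)
R(-1)*L(1) = (-1 + (-1)² + 10*(-1))*((½)*(3 + 1)/1) = (-1 + 1 - 10)*((½)*1*4) = -10*2 = -20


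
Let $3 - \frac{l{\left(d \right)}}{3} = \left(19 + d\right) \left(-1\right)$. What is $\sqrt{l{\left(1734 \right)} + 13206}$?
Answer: $\sqrt{18474} \approx 135.92$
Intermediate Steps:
$l{\left(d \right)} = 66 + 3 d$ ($l{\left(d \right)} = 9 - 3 \left(19 + d\right) \left(-1\right) = 9 - 3 \left(-19 - d\right) = 9 + \left(57 + 3 d\right) = 66 + 3 d$)
$\sqrt{l{\left(1734 \right)} + 13206} = \sqrt{\left(66 + 3 \cdot 1734\right) + 13206} = \sqrt{\left(66 + 5202\right) + 13206} = \sqrt{5268 + 13206} = \sqrt{18474}$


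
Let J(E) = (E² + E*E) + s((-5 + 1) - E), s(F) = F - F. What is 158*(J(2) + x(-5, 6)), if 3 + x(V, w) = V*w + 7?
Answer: -2844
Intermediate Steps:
s(F) = 0
J(E) = 2*E² (J(E) = (E² + E*E) + 0 = (E² + E²) + 0 = 2*E² + 0 = 2*E²)
x(V, w) = 4 + V*w (x(V, w) = -3 + (V*w + 7) = -3 + (7 + V*w) = 4 + V*w)
158*(J(2) + x(-5, 6)) = 158*(2*2² + (4 - 5*6)) = 158*(2*4 + (4 - 30)) = 158*(8 - 26) = 158*(-18) = -2844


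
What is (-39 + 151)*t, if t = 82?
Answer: 9184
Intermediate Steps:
(-39 + 151)*t = (-39 + 151)*82 = 112*82 = 9184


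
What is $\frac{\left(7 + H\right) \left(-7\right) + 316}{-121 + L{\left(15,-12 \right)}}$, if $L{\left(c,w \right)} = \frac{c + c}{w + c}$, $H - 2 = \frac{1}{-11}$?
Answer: $- \frac{930}{407} \approx -2.285$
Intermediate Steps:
$H = \frac{21}{11}$ ($H = 2 + \frac{1}{-11} = 2 - \frac{1}{11} = \frac{21}{11} \approx 1.9091$)
$L{\left(c,w \right)} = \frac{2 c}{c + w}$
$\frac{\left(7 + H\right) \left(-7\right) + 316}{-121 + L{\left(15,-12 \right)}} = \frac{\left(7 + \frac{21}{11}\right) \left(-7\right) + 316}{-121 + 2 \cdot 15 \frac{1}{15 - 12}} = \frac{\frac{98}{11} \left(-7\right) + 316}{-121 + 2 \cdot 15 \cdot \frac{1}{3}} = \frac{- \frac{686}{11} + 316}{-121 + 2 \cdot 15 \cdot \frac{1}{3}} = \frac{2790}{11 \left(-121 + 10\right)} = \frac{2790}{11 \left(-111\right)} = \frac{2790}{11} \left(- \frac{1}{111}\right) = - \frac{930}{407}$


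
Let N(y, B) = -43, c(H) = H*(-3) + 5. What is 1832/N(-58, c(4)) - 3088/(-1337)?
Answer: -2316600/57491 ≈ -40.295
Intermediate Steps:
c(H) = 5 - 3*H (c(H) = -3*H + 5 = 5 - 3*H)
1832/N(-58, c(4)) - 3088/(-1337) = 1832/(-43) - 3088/(-1337) = 1832*(-1/43) - 3088*(-1/1337) = -1832/43 + 3088/1337 = -2316600/57491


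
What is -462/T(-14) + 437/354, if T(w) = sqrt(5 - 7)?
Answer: 437/354 + 231*I*sqrt(2) ≈ 1.2345 + 326.68*I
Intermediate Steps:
T(w) = I*sqrt(2) (T(w) = sqrt(-2) = I*sqrt(2))
-462/T(-14) + 437/354 = -462*(-I*sqrt(2)/2) + 437/354 = -(-231)*I*sqrt(2) + 437*(1/354) = 231*I*sqrt(2) + 437/354 = 437/354 + 231*I*sqrt(2)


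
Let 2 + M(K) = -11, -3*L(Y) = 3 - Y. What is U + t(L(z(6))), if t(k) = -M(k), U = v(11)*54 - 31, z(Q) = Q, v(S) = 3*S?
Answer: 1764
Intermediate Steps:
L(Y) = -1 + Y/3 (L(Y) = -(3 - Y)/3 = -1 + Y/3)
M(K) = -13 (M(K) = -2 - 11 = -13)
U = 1751 (U = (3*11)*54 - 31 = 33*54 - 31 = 1782 - 31 = 1751)
t(k) = 13 (t(k) = -1*(-13) = 13)
U + t(L(z(6))) = 1751 + 13 = 1764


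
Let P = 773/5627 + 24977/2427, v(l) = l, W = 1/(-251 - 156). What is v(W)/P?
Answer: -13656729/57965611550 ≈ -0.00023560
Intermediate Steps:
W = -1/407 (W = 1/(-407) = -1/407 ≈ -0.0024570)
P = 142421650/13656729 (P = 773*(1/5627) + 24977*(1/2427) = 773/5627 + 24977/2427 = 142421650/13656729 ≈ 10.429)
v(W)/P = -1/(407*142421650/13656729) = -1/407*13656729/142421650 = -13656729/57965611550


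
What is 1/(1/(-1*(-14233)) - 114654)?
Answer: -14233/1631870381 ≈ -8.7219e-6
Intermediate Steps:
1/(1/(-1*(-14233)) - 114654) = 1/(1/14233 - 114654) = 1/(-1631870381/14233) = -14233/1631870381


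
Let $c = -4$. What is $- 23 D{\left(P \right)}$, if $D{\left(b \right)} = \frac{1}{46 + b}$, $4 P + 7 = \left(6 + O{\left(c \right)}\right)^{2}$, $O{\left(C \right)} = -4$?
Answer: $- \frac{92}{181} \approx -0.50829$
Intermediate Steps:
$P = - \frac{3}{4}$ ($P = - \frac{7}{4} + \frac{\left(6 - 4\right)^{2}}{4} = - \frac{7}{4} + \frac{2^{2}}{4} = - \frac{7}{4} + \frac{1}{4} \cdot 4 = - \frac{7}{4} + 1 = - \frac{3}{4} \approx -0.75$)
$- 23 D{\left(P \right)} = - \frac{23}{46 - \frac{3}{4}} = - \frac{23}{\frac{181}{4}} = \left(-23\right) \frac{4}{181} = - \frac{92}{181}$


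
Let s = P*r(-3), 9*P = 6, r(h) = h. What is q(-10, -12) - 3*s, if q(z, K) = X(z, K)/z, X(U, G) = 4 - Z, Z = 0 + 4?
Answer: 6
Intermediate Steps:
P = 2/3 (P = (1/9)*6 = 2/3 ≈ 0.66667)
Z = 4
s = -2 (s = (2/3)*(-3) = -2)
X(U, G) = 0 (X(U, G) = 4 - 1*4 = 4 - 4 = 0)
q(z, K) = 0 (q(z, K) = 0/z = 0)
q(-10, -12) - 3*s = 0 - 3*(-2) = 0 + 6 = 6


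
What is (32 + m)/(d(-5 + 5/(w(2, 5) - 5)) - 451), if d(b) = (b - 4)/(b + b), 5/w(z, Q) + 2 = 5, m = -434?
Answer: 10452/11705 ≈ 0.89295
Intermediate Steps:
w(z, Q) = 5/3 (w(z, Q) = 5/(-2 + 5) = 5/3)
d(b) = (-4 + b)/(2*b) (d(b) = (-4 + b)/((2*b)) = (-4 + b)*(1/(2*b)) = (-4 + b)/(2*b))
(32 + m)/(d(-5 + 5/(w(2, 5) - 5)) - 451) = (32 - 434)/((-4 + (-5 + 5/(5/3 - 5)))/(2*(-5 + 5/(5/3 - 5))) - 451) = -402/((-4 + (-5 + 5/(-10/3)))/(2*(-5 + 5/(-10/3))) - 451) = -402/((-4 + (-5 - 3/10*5))/(2*(-5 - 3/10*5)) - 451) = -402/((-4 + (-5 - 3/2))/(2*(-5 - 3/2)) - 451) = -402/((-4 - 13/2)/(2*(-13/2)) - 451) = -402/((½)*(-2/13)*(-21/2) - 451) = -402/(21/26 - 451) = -402/(-11705/26) = -402*(-26/11705) = 10452/11705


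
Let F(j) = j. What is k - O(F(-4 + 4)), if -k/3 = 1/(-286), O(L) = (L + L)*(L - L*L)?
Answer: 3/286 ≈ 0.010490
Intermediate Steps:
O(L) = 2*L*(L - L²) (O(L) = (2*L)*(L - L²) = 2*L*(L - L²))
k = 3/286 (k = -3/(-286) = -3*(-1/286) = 3/286 ≈ 0.010490)
k - O(F(-4 + 4)) = 3/286 - 2*(-4 + 4)²*(1 - (-4 + 4)) = 3/286 - 2*0²*(1 - 1*0) = 3/286 - 2*0*(1 + 0) = 3/286 - 2*0 = 3/286 - 1*0 = 3/286 + 0 = 3/286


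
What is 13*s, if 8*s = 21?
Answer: 273/8 ≈ 34.125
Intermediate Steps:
s = 21/8 (s = (⅛)*21 = 21/8 ≈ 2.6250)
13*s = 13*(21/8) = 273/8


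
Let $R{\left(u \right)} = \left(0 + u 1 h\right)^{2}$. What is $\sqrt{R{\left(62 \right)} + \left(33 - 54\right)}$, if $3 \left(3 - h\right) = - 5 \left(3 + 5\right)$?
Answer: $\frac{\sqrt{9229255}}{3} \approx 1012.7$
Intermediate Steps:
$h = \frac{49}{3}$ ($h = 3 - \frac{\left(-5\right) \left(3 + 5\right)}{3} = 3 - \frac{\left(-5\right) 8}{3} = 3 - - \frac{40}{3} = 3 + \frac{40}{3} = \frac{49}{3} \approx 16.333$)
$R{\left(u \right)} = \frac{2401 u^{2}}{9}$ ($R{\left(u \right)} = \left(0 + u 1 \cdot \frac{49}{3}\right)^{2} = \left(0 + u \frac{49}{3}\right)^{2} = \left(0 + \frac{49 u}{3}\right)^{2} = \left(\frac{49 u}{3}\right)^{2} = \frac{2401 u^{2}}{9}$)
$\sqrt{R{\left(62 \right)} + \left(33 - 54\right)} = \sqrt{\frac{2401 \cdot 62^{2}}{9} + \left(33 - 54\right)} = \sqrt{\frac{2401}{9} \cdot 3844 + \left(33 - 54\right)} = \sqrt{\frac{9229444}{9} - 21} = \sqrt{\frac{9229255}{9}} = \frac{\sqrt{9229255}}{3}$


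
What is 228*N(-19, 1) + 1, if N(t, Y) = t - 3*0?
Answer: -4331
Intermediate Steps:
N(t, Y) = t (N(t, Y) = t + 0 = t)
228*N(-19, 1) + 1 = 228*(-19) + 1 = -4332 + 1 = -4331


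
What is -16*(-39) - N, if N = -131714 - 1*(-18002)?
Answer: 114336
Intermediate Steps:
N = -113712 (N = -131714 + 18002 = -113712)
-16*(-39) - N = -16*(-39) - 1*(-113712) = 624 + 113712 = 114336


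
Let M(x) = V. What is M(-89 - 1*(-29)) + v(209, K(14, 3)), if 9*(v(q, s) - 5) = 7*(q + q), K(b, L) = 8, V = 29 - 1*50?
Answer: 2782/9 ≈ 309.11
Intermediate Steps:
V = -21 (V = 29 - 50 = -21)
M(x) = -21
v(q, s) = 5 + 14*q/9 (v(q, s) = 5 + (7*(q + q))/9 = 5 + (7*(2*q))/9 = 5 + (14*q)/9 = 5 + 14*q/9)
M(-89 - 1*(-29)) + v(209, K(14, 3)) = -21 + (5 + (14/9)*209) = -21 + (5 + 2926/9) = -21 + 2971/9 = 2782/9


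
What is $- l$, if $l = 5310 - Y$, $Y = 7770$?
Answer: $2460$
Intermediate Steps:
$l = -2460$ ($l = 5310 - 7770 = -2460$)
$- l = \left(-1\right) \left(-2460\right) = 2460$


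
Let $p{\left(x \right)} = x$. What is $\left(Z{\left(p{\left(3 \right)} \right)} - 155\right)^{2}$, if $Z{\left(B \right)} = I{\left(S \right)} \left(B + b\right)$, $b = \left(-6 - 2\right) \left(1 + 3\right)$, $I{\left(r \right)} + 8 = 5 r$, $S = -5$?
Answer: $643204$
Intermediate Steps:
$I{\left(r \right)} = -8 + 5 r$
$b = -32$ ($b = \left(-8\right) 4 = -32$)
$Z{\left(B \right)} = 1056 - 33 B$ ($Z{\left(B \right)} = \left(-8 + 5 \left(-5\right)\right) \left(B - 32\right) = \left(-8 - 25\right) \left(-32 + B\right) = - 33 \left(-32 + B\right) = 1056 - 33 B$)
$\left(Z{\left(p{\left(3 \right)} \right)} - 155\right)^{2} = \left(\left(1056 - 99\right) - 155\right)^{2} = \left(957 - 155\right)^{2} = 802^{2} = 643204$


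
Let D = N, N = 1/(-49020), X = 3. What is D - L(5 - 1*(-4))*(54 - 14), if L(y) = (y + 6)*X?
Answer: -88236001/49020 ≈ -1800.0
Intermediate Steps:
L(y) = 18 + 3*y (L(y) = (y + 6)*3 = (6 + y)*3 = 18 + 3*y)
N = -1/49020 ≈ -2.0400e-5
D = -1/49020 ≈ -2.0400e-5
D - L(5 - 1*(-4))*(54 - 14) = -1/49020 - (18 + 3*(5 - 1*(-4)))*(54 - 14) = -1/49020 - (18 + 3*(5 + 4))*40 = -1/49020 - (18 + 3*9)*40 = -1/49020 - (18 + 27)*40 = -1/49020 - 45*40 = -1/49020 - 1*1800 = -1/49020 - 1800 = -88236001/49020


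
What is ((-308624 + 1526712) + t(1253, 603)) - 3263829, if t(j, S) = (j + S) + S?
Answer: -2043282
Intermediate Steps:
t(j, S) = j + 2*S (t(j, S) = (S + j) + S = j + 2*S)
((-308624 + 1526712) + t(1253, 603)) - 3263829 = ((-308624 + 1526712) + (1253 + 2*603)) - 3263829 = (1218088 + (1253 + 1206)) - 3263829 = (1218088 + 2459) - 3263829 = 1220547 - 3263829 = -2043282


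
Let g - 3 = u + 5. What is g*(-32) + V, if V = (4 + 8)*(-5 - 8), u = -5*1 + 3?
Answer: -348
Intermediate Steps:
u = -2 (u = -5 + 3 = -2)
V = -156 (V = 12*(-13) = -156)
g = 6 (g = 3 + (-2 + 5) = 3 + 3 = 6)
g*(-32) + V = 6*(-32) - 156 = -192 - 156 = -348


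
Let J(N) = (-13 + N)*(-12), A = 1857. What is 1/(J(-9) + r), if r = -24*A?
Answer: -1/44304 ≈ -2.2571e-5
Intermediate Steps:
r = -44568 (r = -24*1857 = -44568)
J(N) = 156 - 12*N
1/(J(-9) + r) = 1/((156 - 12*(-9)) - 44568) = 1/((156 + 108) - 44568) = 1/(264 - 44568) = 1/(-44304) = -1/44304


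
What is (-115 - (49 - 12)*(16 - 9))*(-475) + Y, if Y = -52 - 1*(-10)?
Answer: 177608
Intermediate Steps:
Y = -42 (Y = -52 + 10 = -42)
(-115 - (49 - 12)*(16 - 9))*(-475) + Y = (-115 - (49 - 12)*(16 - 9))*(-475) - 42 = (-115 - 37*7)*(-475) - 42 = (-115 - 1*259)*(-475) - 42 = (-115 - 259)*(-475) - 42 = -374*(-475) - 42 = 177650 - 42 = 177608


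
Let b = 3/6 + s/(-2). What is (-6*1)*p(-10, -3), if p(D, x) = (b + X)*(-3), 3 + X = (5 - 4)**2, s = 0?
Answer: -27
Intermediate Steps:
b = 1/2 (b = 3/6 + 0/(-2) = 3*(1/6) + 0*(-1/2) = 1/2 + 0 = 1/2 ≈ 0.50000)
X = -2 (X = -3 + (5 - 4)**2 = -3 + 1**2 = -3 + 1 = -2)
p(D, x) = 9/2 (p(D, x) = (1/2 - 2)*(-3) = -3/2*(-3) = 9/2)
(-6*1)*p(-10, -3) = -6*1*(9/2) = -6*9/2 = -27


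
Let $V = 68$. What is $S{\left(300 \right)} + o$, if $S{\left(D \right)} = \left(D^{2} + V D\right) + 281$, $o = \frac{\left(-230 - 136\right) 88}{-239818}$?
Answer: $\frac{13271664133}{119909} \approx 1.1068 \cdot 10^{5}$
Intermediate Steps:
$o = \frac{16104}{119909}$ ($o = \left(-366\right) 88 \left(- \frac{1}{239818}\right) = \left(-32208\right) \left(- \frac{1}{239818}\right) = \frac{16104}{119909} \approx 0.1343$)
$S{\left(D \right)} = 281 + D^{2} + 68 D$ ($S{\left(D \right)} = \left(D^{2} + 68 D\right) + 281 = 281 + D^{2} + 68 D$)
$S{\left(300 \right)} + o = \left(281 + 300^{2} + 68 \cdot 300\right) + \frac{16104}{119909} = \left(281 + 90000 + 20400\right) + \frac{16104}{119909} = 110681 + \frac{16104}{119909} = \frac{13271664133}{119909}$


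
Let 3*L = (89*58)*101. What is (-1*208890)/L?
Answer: -313335/260681 ≈ -1.2020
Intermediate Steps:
L = 521362/3 (L = ((89*58)*101)/3 = (5162*101)/3 = (1/3)*521362 = 521362/3 ≈ 1.7379e+5)
(-1*208890)/L = (-1*208890)/(521362/3) = -208890*3/521362 = -313335/260681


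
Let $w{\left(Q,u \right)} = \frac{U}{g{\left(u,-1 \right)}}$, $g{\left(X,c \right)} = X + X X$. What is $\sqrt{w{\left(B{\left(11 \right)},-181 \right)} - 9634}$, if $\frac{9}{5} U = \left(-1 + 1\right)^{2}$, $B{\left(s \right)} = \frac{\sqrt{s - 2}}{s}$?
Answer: $i \sqrt{9634} \approx 98.153 i$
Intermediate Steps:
$g{\left(X,c \right)} = X + X^{2}$
$B{\left(s \right)} = \frac{\sqrt{-2 + s}}{s}$
$U = 0$ ($U = \frac{5 \left(-1 + 1\right)^{2}}{9} = \frac{5 \cdot 0^{2}}{9} = \frac{5}{9} \cdot 0 = 0$)
$w{\left(Q,u \right)} = 0$ ($w{\left(Q,u \right)} = \frac{0}{u \left(1 + u\right)} = 0 \frac{1}{u \left(1 + u\right)} = 0$)
$\sqrt{w{\left(B{\left(11 \right)},-181 \right)} - 9634} = \sqrt{0 - 9634} = \sqrt{-9634} = i \sqrt{9634}$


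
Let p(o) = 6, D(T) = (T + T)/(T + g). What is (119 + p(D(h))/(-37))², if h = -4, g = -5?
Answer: 19333609/1369 ≈ 14122.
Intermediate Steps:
D(T) = 2*T/(-5 + T) (D(T) = (T + T)/(T - 5) = (2*T)/(-5 + T) = 2*T/(-5 + T))
(119 + p(D(h))/(-37))² = (119 + 6/(-37))² = (119 + 6*(-1/37))² = (119 - 6/37)² = (4397/37)² = 19333609/1369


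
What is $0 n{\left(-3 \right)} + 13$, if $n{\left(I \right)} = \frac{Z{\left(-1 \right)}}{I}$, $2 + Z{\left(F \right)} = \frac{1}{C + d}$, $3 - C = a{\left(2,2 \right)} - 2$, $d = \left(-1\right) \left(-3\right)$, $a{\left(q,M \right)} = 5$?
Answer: $13$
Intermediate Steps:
$d = 3$
$C = 0$ ($C = 3 - \left(5 - 2\right) = 3 - 3 = 0$)
$Z{\left(F \right)} = - \frac{5}{3}$ ($Z{\left(F \right)} = -2 + \frac{1}{0 + 3} = -2 + \frac{1}{3} = - \frac{5}{3}$)
$n{\left(I \right)} = - \frac{5}{3 I}$
$0 n{\left(-3 \right)} + 13 = 0 \left(- \frac{5}{3 \left(-3\right)}\right) + 13 = 0 \left(\left(- \frac{5}{3}\right) \left(- \frac{1}{3}\right)\right) + 13 = 0 \cdot \frac{5}{9} + 13 = 0 + 13 = 13$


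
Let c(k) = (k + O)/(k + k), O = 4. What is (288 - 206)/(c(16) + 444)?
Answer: 656/3557 ≈ 0.18443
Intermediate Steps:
c(k) = (4 + k)/(2*k) (c(k) = (k + 4)/(k + k) = (4 + k)/((2*k)) = (4 + k)*(1/(2*k)) = (4 + k)/(2*k))
(288 - 206)/(c(16) + 444) = (288 - 206)/((1/2)*(4 + 16)/16 + 444) = 82/((1/2)*(1/16)*20 + 444) = 82/(5/8 + 444) = 82/(3557/8) = 82*(8/3557) = 656/3557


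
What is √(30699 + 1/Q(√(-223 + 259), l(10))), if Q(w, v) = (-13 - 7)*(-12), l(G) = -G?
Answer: √110516415/60 ≈ 175.21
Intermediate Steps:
Q(w, v) = 240 (Q(w, v) = -20*(-12) = 240)
√(30699 + 1/Q(√(-223 + 259), l(10))) = √(30699 + 1/240) = √(7367761/240) = √110516415/60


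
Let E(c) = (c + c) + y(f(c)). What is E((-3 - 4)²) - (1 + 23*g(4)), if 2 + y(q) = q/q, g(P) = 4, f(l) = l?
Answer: 4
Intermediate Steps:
y(q) = -1 (y(q) = -2 + q/q = -2 + 1 = -1)
E(c) = -1 + 2*c (E(c) = (c + c) - 1 = 2*c - 1 = -1 + 2*c)
E((-3 - 4)²) - (1 + 23*g(4)) = (-1 + 2*(-3 - 4)²) - (1 + 23*4) = (-1 + 2*(-7)²) - (1 + 92) = (-1 + 2*49) - 1*93 = (-1 + 98) - 93 = 97 - 93 = 4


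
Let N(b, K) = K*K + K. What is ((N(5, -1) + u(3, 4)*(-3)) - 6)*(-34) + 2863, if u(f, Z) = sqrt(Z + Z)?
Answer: 3067 + 204*sqrt(2) ≈ 3355.5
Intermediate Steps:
N(b, K) = K + K**2 (N(b, K) = K**2 + K = K + K**2)
u(f, Z) = sqrt(2)*sqrt(Z) (u(f, Z) = sqrt(2*Z) = sqrt(2)*sqrt(Z))
((N(5, -1) + u(3, 4)*(-3)) - 6)*(-34) + 2863 = ((-(1 - 1) + (sqrt(2)*sqrt(4))*(-3)) - 6)*(-34) + 2863 = ((-1*0 + (sqrt(2)*2)*(-3)) - 6)*(-34) + 2863 = ((0 + (2*sqrt(2))*(-3)) - 6)*(-34) + 2863 = ((0 - 6*sqrt(2)) - 6)*(-34) + 2863 = (-6*sqrt(2) - 6)*(-34) + 2863 = (-6 - 6*sqrt(2))*(-34) + 2863 = (204 + 204*sqrt(2)) + 2863 = 3067 + 204*sqrt(2)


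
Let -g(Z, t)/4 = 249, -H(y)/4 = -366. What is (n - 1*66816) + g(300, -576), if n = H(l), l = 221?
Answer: -66348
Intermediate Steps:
H(y) = 1464 (H(y) = -4*(-366) = 1464)
g(Z, t) = -996 (g(Z, t) = -4*249 = -996)
n = 1464
(n - 1*66816) + g(300, -576) = (1464 - 1*66816) - 996 = (1464 - 66816) - 996 = -65352 - 996 = -66348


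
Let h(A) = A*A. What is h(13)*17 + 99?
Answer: 2972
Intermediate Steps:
h(A) = A**2
h(13)*17 + 99 = 13**2*17 + 99 = 169*17 + 99 = 2873 + 99 = 2972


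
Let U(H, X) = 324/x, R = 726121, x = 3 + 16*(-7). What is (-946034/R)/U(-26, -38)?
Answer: 51558853/117631602 ≈ 0.43831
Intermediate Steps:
x = -109 (x = 3 - 112 = -109)
U(H, X) = -324/109 (U(H, X) = 324/(-109) = 324*(-1/109) = -324/109)
(-946034/R)/U(-26, -38) = (-946034/726121)/(-324/109) = -946034*1/726121*(-109/324) = -946034/726121*(-109/324) = 51558853/117631602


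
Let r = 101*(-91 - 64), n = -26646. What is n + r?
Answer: -42301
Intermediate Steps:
r = -15655 (r = 101*(-155) = -15655)
n + r = -26646 - 15655 = -42301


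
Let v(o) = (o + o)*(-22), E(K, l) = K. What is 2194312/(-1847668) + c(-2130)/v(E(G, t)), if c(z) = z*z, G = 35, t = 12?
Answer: -104825802371/35567609 ≈ -2947.2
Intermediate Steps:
c(z) = z²
v(o) = -44*o (v(o) = (2*o)*(-22) = -44*o)
2194312/(-1847668) + c(-2130)/v(E(G, t)) = 2194312/(-1847668) + (-2130)²/((-44*35)) = 2194312*(-1/1847668) + 4536900/(-1540) = -548578/461917 + 4536900*(-1/1540) = -548578/461917 - 226845/77 = -104825802371/35567609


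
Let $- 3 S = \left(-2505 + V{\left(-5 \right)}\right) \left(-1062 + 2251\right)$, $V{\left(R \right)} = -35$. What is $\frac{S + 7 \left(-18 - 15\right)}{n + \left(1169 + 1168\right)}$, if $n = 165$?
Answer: $\frac{3019367}{7506} \approx 402.26$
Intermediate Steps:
$S = \frac{3020060}{3}$ ($S = - \frac{\left(-2505 - 35\right) \left(-1062 + 2251\right)}{3} = - \frac{\left(-2540\right) 1189}{3} = \left(- \frac{1}{3}\right) \left(-3020060\right) = \frac{3020060}{3} \approx 1.0067 \cdot 10^{6}$)
$\frac{S + 7 \left(-18 - 15\right)}{n + \left(1169 + 1168\right)} = \frac{\frac{3020060}{3} + 7 \left(-18 - 15\right)}{165 + \left(1169 + 1168\right)} = \frac{\frac{3020060}{3} + 7 \left(-33\right)}{165 + 2337} = \frac{\frac{3020060}{3} - 231}{2502} = \frac{3019367}{3} \cdot \frac{1}{2502} = \frac{3019367}{7506}$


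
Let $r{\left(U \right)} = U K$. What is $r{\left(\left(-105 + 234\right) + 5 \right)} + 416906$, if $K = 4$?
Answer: $417442$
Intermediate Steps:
$r{\left(U \right)} = 4 U$ ($r{\left(U \right)} = U 4 = 4 U$)
$r{\left(\left(-105 + 234\right) + 5 \right)} + 416906 = 4 \left(\left(-105 + 234\right) + 5\right) + 416906 = 4 \left(129 + 5\right) + 416906 = 4 \cdot 134 + 416906 = 536 + 416906 = 417442$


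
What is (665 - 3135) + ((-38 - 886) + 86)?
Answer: -3308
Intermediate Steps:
(665 - 3135) + ((-38 - 886) + 86) = -2470 + (-924 + 86) = -2470 - 838 = -3308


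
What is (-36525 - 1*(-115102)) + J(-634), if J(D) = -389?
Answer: 78188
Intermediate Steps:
(-36525 - 1*(-115102)) + J(-634) = (-36525 - 1*(-115102)) - 389 = (-36525 + 115102) - 389 = 78577 - 389 = 78188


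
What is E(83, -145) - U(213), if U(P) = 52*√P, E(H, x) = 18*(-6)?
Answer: -108 - 52*√213 ≈ -866.92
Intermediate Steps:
E(H, x) = -108
E(83, -145) - U(213) = -108 - 52*√213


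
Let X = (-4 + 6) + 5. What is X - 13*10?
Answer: -123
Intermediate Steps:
X = 7 (X = 2 + 5 = 7)
X - 13*10 = 7 - 13*10 = 7 - 130 = -123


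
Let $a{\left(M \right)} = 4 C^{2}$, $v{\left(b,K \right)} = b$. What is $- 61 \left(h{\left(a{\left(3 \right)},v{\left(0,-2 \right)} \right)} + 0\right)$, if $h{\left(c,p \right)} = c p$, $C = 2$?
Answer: $0$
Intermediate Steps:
$a{\left(M \right)} = 16$ ($a{\left(M \right)} = 4 \cdot 2^{2} = 4 \cdot 4 = 16$)
$- 61 \left(h{\left(a{\left(3 \right)},v{\left(0,-2 \right)} \right)} + 0\right) = - 61 \left(16 \cdot 0 + 0\right) = - 61 \left(0 + 0\right) = \left(-61\right) 0 = 0$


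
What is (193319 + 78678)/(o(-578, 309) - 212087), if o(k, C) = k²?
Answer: 271997/121997 ≈ 2.2295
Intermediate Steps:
(193319 + 78678)/(o(-578, 309) - 212087) = (193319 + 78678)/((-578)² - 212087) = 271997/(334084 - 212087) = 271997/121997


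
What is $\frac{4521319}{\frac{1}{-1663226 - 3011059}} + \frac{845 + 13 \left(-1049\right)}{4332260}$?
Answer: $- \frac{22889423774896772673}{1083065} \approx -2.1134 \cdot 10^{13}$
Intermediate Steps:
$\frac{4521319}{\frac{1}{-1663226 - 3011059}} + \frac{845 + 13 \left(-1049\right)}{4332260} = \frac{4521319}{\frac{1}{-4674285}} + \left(845 - 13637\right) \frac{1}{4332260} = \frac{4521319}{- \frac{1}{4674285}} - \frac{3198}{1083065} = 4521319 \left(-4674285\right) - \frac{3198}{1083065} = -21133933581915 - \frac{3198}{1083065} = - \frac{22889423774896772673}{1083065}$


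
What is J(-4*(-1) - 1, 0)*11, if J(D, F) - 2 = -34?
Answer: -352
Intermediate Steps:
J(D, F) = -32 (J(D, F) = 2 - 34 = -32)
J(-4*(-1) - 1, 0)*11 = -32*11 = -352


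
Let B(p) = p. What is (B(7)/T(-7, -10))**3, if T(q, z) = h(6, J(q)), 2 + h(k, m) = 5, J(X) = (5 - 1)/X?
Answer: 343/27 ≈ 12.704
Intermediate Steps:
J(X) = 4/X
h(k, m) = 3 (h(k, m) = -2 + 5 = 3)
T(q, z) = 3
(B(7)/T(-7, -10))**3 = (7/3)**3 = 343/27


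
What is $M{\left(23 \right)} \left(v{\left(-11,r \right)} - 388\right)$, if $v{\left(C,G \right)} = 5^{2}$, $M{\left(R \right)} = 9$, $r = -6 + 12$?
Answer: $-3267$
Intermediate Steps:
$r = 6$
$v{\left(C,G \right)} = 25$
$M{\left(23 \right)} \left(v{\left(-11,r \right)} - 388\right) = 9 \left(25 - 388\right) = 9 \left(-363\right) = -3267$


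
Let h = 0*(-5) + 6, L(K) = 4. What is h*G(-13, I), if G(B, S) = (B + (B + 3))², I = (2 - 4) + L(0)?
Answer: 3174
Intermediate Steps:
h = 6 (h = 0 + 6 = 6)
I = 2 (I = (2 - 4) + 4 = -2 + 4 = 2)
G(B, S) = (3 + 2*B)² (G(B, S) = (B + (3 + B))² = (3 + 2*B)²)
h*G(-13, I) = 6*(3 + 2*(-13))² = 6*(3 - 26)² = 6*(-23)² = 6*529 = 3174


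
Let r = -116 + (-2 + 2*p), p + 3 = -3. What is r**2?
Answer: 16900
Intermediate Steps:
p = -6 (p = -3 - 3 = -6)
r = -130 (r = -116 + (-2 + 2*(-6)) = -116 + (-2 - 12) = -116 - 14 = -130)
r**2 = (-130)**2 = 16900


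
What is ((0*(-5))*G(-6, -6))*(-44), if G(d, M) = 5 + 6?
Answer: 0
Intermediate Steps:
G(d, M) = 11
((0*(-5))*G(-6, -6))*(-44) = ((0*(-5))*11)*(-44) = (0*11)*(-44) = 0*(-44) = 0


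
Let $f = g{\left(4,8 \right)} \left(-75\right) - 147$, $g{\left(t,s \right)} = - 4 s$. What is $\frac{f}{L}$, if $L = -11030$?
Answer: $- \frac{2253}{11030} \approx -0.20426$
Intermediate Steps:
$f = 2253$ ($f = \left(-4\right) 8 \left(-75\right) - 147 = \left(-32\right) \left(-75\right) - 147 = 2400 - 147 = 2253$)
$\frac{f}{L} = \frac{2253}{-11030} = 2253 \left(- \frac{1}{11030}\right) = - \frac{2253}{11030}$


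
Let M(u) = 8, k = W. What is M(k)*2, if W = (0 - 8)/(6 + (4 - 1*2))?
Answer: 16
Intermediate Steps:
W = -1 (W = -8/(6 + (4 - 2)) = -8/(6 + 2) = -8/8 = -8*⅛ = -1)
k = -1
M(k)*2 = 8*2 = 16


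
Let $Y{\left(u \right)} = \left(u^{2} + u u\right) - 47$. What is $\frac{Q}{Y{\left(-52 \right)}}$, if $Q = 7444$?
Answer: $\frac{7444}{5361} \approx 1.3885$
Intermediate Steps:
$Y{\left(u \right)} = -47 + 2 u^{2}$ ($Y{\left(u \right)} = \left(u^{2} + u^{2}\right) - 47 = 2 u^{2} - 47 = -47 + 2 u^{2}$)
$\frac{Q}{Y{\left(-52 \right)}} = \frac{7444}{-47 + 2 \left(-52\right)^{2}} = \frac{7444}{-47 + 2 \cdot 2704} = \frac{7444}{-47 + 5408} = \frac{7444}{5361}$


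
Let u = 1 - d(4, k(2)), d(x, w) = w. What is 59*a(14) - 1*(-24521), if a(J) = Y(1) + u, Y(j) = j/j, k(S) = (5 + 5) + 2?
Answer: 23931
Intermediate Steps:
k(S) = 12 (k(S) = 10 + 2 = 12)
Y(j) = 1
u = -11 (u = 1 - 1*12 = 1 - 12 = -11)
a(J) = -10 (a(J) = 1 - 11 = -10)
59*a(14) - 1*(-24521) = 59*(-10) - 1*(-24521) = -590 + 24521 = 23931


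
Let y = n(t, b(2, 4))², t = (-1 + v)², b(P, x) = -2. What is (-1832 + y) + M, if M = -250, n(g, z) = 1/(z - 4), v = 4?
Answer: -74951/36 ≈ -2082.0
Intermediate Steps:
t = 9 (t = (-1 + 4)² = 3² = 9)
n(g, z) = 1/(-4 + z)
y = 1/36 (y = (1/(-4 - 2))² = (1/(-6))² = (-⅙)² = 1/36 ≈ 0.027778)
(-1832 + y) + M = (-1832 + 1/36) - 250 = -65951/36 - 250 = -74951/36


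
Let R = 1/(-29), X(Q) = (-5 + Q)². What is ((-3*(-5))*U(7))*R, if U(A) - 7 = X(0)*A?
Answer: -2730/29 ≈ -94.138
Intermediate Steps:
R = -1/29 ≈ -0.034483
U(A) = 7 + 25*A (U(A) = 7 + (-5 + 0)²*A = 7 + (-5)²*A = 7 + 25*A)
((-3*(-5))*U(7))*R = ((-3*(-5))*(7 + 25*7))*(-1/29) = (15*(7 + 175))*(-1/29) = (15*182)*(-1/29) = 2730*(-1/29) = -2730/29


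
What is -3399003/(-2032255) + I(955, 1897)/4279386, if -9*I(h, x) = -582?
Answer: 21818665906972/13045205393145 ≈ 1.6725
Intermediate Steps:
I(h, x) = 194/3 (I(h, x) = -1/9*(-582) = 194/3)
-3399003/(-2032255) + I(955, 1897)/4279386 = -3399003/(-2032255) + (194/3)/4279386 = -3399003*(-1/2032255) + (194/3)*(1/4279386) = 3399003/2032255 + 97/6419079 = 21818665906972/13045205393145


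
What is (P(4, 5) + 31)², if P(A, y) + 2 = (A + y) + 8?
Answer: 2116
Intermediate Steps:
P(A, y) = 6 + A + y (P(A, y) = -2 + ((A + y) + 8) = -2 + (8 + A + y) = 6 + A + y)
(P(4, 5) + 31)² = ((6 + 4 + 5) + 31)² = (15 + 31)² = 46² = 2116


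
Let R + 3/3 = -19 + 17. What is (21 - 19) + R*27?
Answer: -79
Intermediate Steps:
R = -3 (R = -1 + (-19 + 17) = -1 - 2 = -3)
(21 - 19) + R*27 = (21 - 19) - 3*27 = 2 - 81 = -79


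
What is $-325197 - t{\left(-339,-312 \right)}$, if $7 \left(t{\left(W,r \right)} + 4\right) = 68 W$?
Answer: $- \frac{2253299}{7} \approx -3.219 \cdot 10^{5}$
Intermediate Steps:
$t{\left(W,r \right)} = -4 + \frac{68 W}{7}$
$-325197 - t{\left(-339,-312 \right)} = -325197 - \left(-4 + \frac{68}{7} \left(-339\right)\right) = -325197 - \left(-4 - \frac{23052}{7}\right) = -325197 - - \frac{23080}{7} = -325197 + \frac{23080}{7} = - \frac{2253299}{7}$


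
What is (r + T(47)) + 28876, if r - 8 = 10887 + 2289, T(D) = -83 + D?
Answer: 42024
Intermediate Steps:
r = 13184 (r = 8 + (10887 + 2289) = 8 + 13176 = 13184)
(r + T(47)) + 28876 = (13184 + (-83 + 47)) + 28876 = (13184 - 36) + 28876 = 13148 + 28876 = 42024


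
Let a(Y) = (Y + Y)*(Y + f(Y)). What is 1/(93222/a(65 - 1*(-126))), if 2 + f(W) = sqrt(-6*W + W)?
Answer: 4011/5179 + 191*I*sqrt(955)/46611 ≈ 0.77447 + 0.12663*I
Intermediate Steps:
f(W) = -2 + sqrt(5)*sqrt(-W) (f(W) = -2 + sqrt(-6*W + W) = -2 + sqrt(-5*W) = -2 + sqrt(5)*sqrt(-W))
a(Y) = 2*Y*(-2 + Y + sqrt(5)*sqrt(-Y)) (a(Y) = (Y + Y)*(Y + (-2 + sqrt(5)*sqrt(-Y))) = (2*Y)*(-2 + Y + sqrt(5)*sqrt(-Y)) = 2*Y*(-2 + Y + sqrt(5)*sqrt(-Y)))
1/(93222/a(65 - 1*(-126))) = 1/(93222/((2*(65 - 1*(-126))*(-2 + (65 - 1*(-126)) + sqrt(5)*sqrt(-(65 - 1*(-126))))))) = 1/(93222/((2*(65 + 126)*(-2 + (65 + 126) + sqrt(5)*sqrt(-(65 + 126)))))) = 1/(93222/((2*191*(-2 + 191 + sqrt(5)*sqrt(-1*191))))) = 1/(93222/((2*191*(-2 + 191 + sqrt(5)*sqrt(-191))))) = 1/(93222/((2*191*(-2 + 191 + sqrt(5)*(I*sqrt(191)))))) = 1/(93222/((2*191*(-2 + 191 + I*sqrt(955))))) = 1/(93222/((2*191*(189 + I*sqrt(955))))) = 1/(93222/(72198 + 382*I*sqrt(955))) = 4011/5179 + 191*I*sqrt(955)/46611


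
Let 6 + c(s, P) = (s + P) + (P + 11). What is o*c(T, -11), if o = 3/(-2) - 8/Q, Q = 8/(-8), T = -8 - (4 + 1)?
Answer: -195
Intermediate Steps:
T = -13 (T = -8 - 1*5 = -8 - 5 = -13)
c(s, P) = 5 + s + 2*P (c(s, P) = -6 + ((s + P) + (P + 11)) = -6 + ((P + s) + (11 + P)) = -6 + (11 + s + 2*P) = 5 + s + 2*P)
Q = -1 (Q = 8*(-⅛) = -1)
o = 13/2 (o = 3/(-2) - 8/(-1) = 3*(-½) - 8*(-1) = -3/2 + 8 = 13/2 ≈ 6.5000)
o*c(T, -11) = 13*(5 - 13 + 2*(-11))/2 = 13*(5 - 13 - 22)/2 = (13/2)*(-30) = -195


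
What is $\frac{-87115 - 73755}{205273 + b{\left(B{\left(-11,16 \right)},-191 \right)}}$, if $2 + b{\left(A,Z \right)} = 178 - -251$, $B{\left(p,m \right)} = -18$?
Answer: $- \frac{16087}{20570} \approx -0.78206$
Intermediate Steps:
$b{\left(A,Z \right)} = 427$ ($b{\left(A,Z \right)} = -2 + \left(178 - -251\right) = -2 + \left(178 + 251\right) = -2 + 429 = 427$)
$\frac{-87115 - 73755}{205273 + b{\left(B{\left(-11,16 \right)},-191 \right)}} = \frac{-87115 - 73755}{205273 + 427} = - \frac{160870}{205700} = \left(-160870\right) \frac{1}{205700} = - \frac{16087}{20570}$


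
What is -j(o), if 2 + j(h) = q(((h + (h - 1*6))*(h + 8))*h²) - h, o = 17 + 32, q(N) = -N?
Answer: 12590895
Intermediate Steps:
o = 49
j(h) = -2 - h - h²*(-6 + 2*h)*(8 + h) (j(h) = -2 + (-(h + (h - 1*6))*(h + 8)*h² - h) = -2 + (-(h + (h - 6))*(8 + h)*h² - h) = -2 + (-(h + (-6 + h))*(8 + h)*h² - h) = -2 + (-(-6 + 2*h)*(8 + h)*h² - h) = -2 + (-h²*(-6 + 2*h)*(8 + h) - h) = -2 + (-h - h²*(-6 + 2*h)*(8 + h)) = -2 - h - h²*(-6 + 2*h)*(8 + h))
-j(o) = -(-2 - 1*49 - 2*49²*(-24 + 49² + 5*49)) = -(-2 - 49 - 2*2401*(-24 + 2401 + 245)) = -(-2 - 49 - 2*2401*2622) = -(-2 - 49 - 12590844) = -1*(-12590895) = 12590895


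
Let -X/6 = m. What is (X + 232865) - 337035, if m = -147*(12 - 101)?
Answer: -182668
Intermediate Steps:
m = 13083 (m = -147*(-89) = 13083)
X = -78498 (X = -6*13083 = -78498)
(X + 232865) - 337035 = (-78498 + 232865) - 337035 = 154367 - 337035 = -182668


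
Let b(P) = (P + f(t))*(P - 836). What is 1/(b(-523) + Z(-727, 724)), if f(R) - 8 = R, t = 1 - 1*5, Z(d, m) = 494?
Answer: 1/705815 ≈ 1.4168e-6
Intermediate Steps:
t = -4 (t = 1 - 5 = -4)
f(R) = 8 + R
b(P) = (-836 + P)*(4 + P) (b(P) = (P + (8 - 4))*(P - 836) = (P + 4)*(-836 + P) = (4 + P)*(-836 + P) = (-836 + P)*(4 + P))
1/(b(-523) + Z(-727, 724)) = 1/((-3344 + (-523)² - 832*(-523)) + 494) = 1/((-3344 + 273529 + 435136) + 494) = 1/(705321 + 494) = 1/705815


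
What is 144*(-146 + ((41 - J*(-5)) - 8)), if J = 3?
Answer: -14112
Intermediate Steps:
144*(-146 + ((41 - J*(-5)) - 8)) = 144*(-146 + ((41 - 1*3*(-5)) - 8)) = 144*(-146 + ((41 - 3*(-5)) - 8)) = 144*(-146 + ((41 + 15) - 8)) = 144*(-146 + (56 - 8)) = 144*(-146 + 48) = 144*(-98) = -14112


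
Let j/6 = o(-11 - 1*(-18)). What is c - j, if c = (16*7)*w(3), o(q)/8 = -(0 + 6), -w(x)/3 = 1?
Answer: -48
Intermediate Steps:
w(x) = -3 (w(x) = -3*1 = -3)
o(q) = -48 (o(q) = 8*(-(0 + 6)) = 8*(-1*6) = 8*(-6) = -48)
j = -288 (j = 6*(-48) = -288)
c = -336 (c = (16*7)*(-3) = 112*(-3) = -336)
c - j = -336 - 1*(-288) = -336 + 288 = -48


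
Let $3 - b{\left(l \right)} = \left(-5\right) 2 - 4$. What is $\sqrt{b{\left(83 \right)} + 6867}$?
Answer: $2 \sqrt{1721} \approx 82.97$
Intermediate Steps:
$b{\left(l \right)} = 17$ ($b{\left(l \right)} = 3 - \left(\left(-5\right) 2 - 4\right) = 3 - \left(-10 - 4\right) = 3 - -14 = 3 + 14 = 17$)
$\sqrt{b{\left(83 \right)} + 6867} = \sqrt{17 + 6867} = \sqrt{6884} = 2 \sqrt{1721}$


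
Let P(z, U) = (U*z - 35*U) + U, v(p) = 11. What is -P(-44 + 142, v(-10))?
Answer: -704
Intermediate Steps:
P(z, U) = -34*U + U*z (P(z, U) = (-35*U + U*z) + U = -34*U + U*z)
-P(-44 + 142, v(-10)) = -11*(-34 + (-44 + 142)) = -11*(-34 + 98) = -11*64 = -1*704 = -704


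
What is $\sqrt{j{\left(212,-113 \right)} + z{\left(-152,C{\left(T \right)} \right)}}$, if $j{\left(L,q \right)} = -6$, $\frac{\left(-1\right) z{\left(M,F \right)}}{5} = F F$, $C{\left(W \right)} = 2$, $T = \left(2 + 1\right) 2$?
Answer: $i \sqrt{26} \approx 5.099 i$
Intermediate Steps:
$T = 6$ ($T = 3 \cdot 2 = 6$)
$z{\left(M,F \right)} = - 5 F^{2}$ ($z{\left(M,F \right)} = - 5 F F = - 5 F^{2}$)
$\sqrt{j{\left(212,-113 \right)} + z{\left(-152,C{\left(T \right)} \right)}} = \sqrt{-6 - 5 \cdot 2^{2}} = \sqrt{-6 - 20} = \sqrt{-26} = i \sqrt{26}$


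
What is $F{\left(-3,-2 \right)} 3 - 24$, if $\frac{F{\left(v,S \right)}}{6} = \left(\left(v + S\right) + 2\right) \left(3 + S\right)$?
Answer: $-78$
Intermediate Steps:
$F{\left(v,S \right)} = 6 \left(3 + S\right) \left(2 + S + v\right)$ ($F{\left(v,S \right)} = 6 \left(\left(v + S\right) + 2\right) \left(3 + S\right) = 6 \left(\left(S + v\right) + 2\right) \left(3 + S\right) = 6 \left(2 + S + v\right) \left(3 + S\right) = 6 \left(3 + S\right) \left(2 + S + v\right)$)
$F{\left(-3,-2 \right)} 3 - 24 = \left(36 + 6 \left(-2\right)^{2} + 18 \left(-3\right) + 30 \left(-2\right) + 6 \left(-2\right) \left(-3\right)\right) 3 - 24 = \left(36 + 6 \cdot 4 - 54 - 60 + 36\right) 3 - 24 = \left(36 + 24 - 54 - 60 + 36\right) 3 - 24 = \left(-18\right) 3 - 24 = -54 - 24 = -78$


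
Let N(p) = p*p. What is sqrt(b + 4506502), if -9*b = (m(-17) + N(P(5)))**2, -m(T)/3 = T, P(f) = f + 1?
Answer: 3*sqrt(500629) ≈ 2122.7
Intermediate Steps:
P(f) = 1 + f
m(T) = -3*T
N(p) = p**2
b = -841 (b = -(-3*(-17) + (1 + 5)**2)**2/9 = -(51 + 6**2)**2/9 = -(51 + 36)**2/9 = -1/9*87**2 = -1/9*7569 = -841)
sqrt(b + 4506502) = sqrt(-841 + 4506502) = sqrt(4505661) = 3*sqrt(500629)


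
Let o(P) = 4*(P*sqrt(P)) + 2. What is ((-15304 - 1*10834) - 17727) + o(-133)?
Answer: -43863 - 532*I*sqrt(133) ≈ -43863.0 - 6135.3*I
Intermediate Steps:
o(P) = 2 + 4*P**(3/2) (o(P) = 4*P**(3/2) + 2 = 2 + 4*P**(3/2))
((-15304 - 1*10834) - 17727) + o(-133) = ((-15304 - 1*10834) - 17727) + (2 + 4*(-133)**(3/2)) = ((-15304 - 10834) - 17727) + (2 + 4*(-133*I*sqrt(133))) = (-26138 - 17727) + (2 - 532*I*sqrt(133)) = -43865 + (2 - 532*I*sqrt(133)) = -43863 - 532*I*sqrt(133)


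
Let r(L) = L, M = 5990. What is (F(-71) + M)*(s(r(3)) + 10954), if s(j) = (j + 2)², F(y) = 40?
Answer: 66203370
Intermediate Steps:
s(j) = (2 + j)²
(F(-71) + M)*(s(r(3)) + 10954) = (40 + 5990)*((2 + 3)² + 10954) = 6030*(5² + 10954) = 6030*(25 + 10954) = 6030*10979 = 66203370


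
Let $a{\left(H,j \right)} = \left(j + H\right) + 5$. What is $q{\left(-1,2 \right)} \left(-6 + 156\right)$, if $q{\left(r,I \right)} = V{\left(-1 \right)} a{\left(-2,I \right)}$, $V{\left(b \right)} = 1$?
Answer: $750$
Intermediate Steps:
$a{\left(H,j \right)} = 5 + H + j$ ($a{\left(H,j \right)} = \left(H + j\right) + 5 = 5 + H + j$)
$q{\left(r,I \right)} = 3 + I$ ($q{\left(r,I \right)} = 1 \left(5 - 2 + I\right) = 1 \left(3 + I\right) = 3 + I$)
$q{\left(-1,2 \right)} \left(-6 + 156\right) = \left(3 + 2\right) \left(-6 + 156\right) = 5 \cdot 150 = 750$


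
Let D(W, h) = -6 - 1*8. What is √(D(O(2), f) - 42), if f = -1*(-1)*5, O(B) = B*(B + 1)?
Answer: 2*I*√14 ≈ 7.4833*I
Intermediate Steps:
O(B) = B*(1 + B)
f = 5 (f = 1*5 = 5)
D(W, h) = -14 (D(W, h) = -6 - 8 = -14)
√(D(O(2), f) - 42) = √(-14 - 42) = √(-56) = 2*I*√14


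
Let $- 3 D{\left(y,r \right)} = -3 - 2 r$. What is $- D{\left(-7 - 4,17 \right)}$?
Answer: $- \frac{37}{3} \approx -12.333$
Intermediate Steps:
$D{\left(y,r \right)} = 1 + \frac{2 r}{3}$ ($D{\left(y,r \right)} = - \frac{-3 - 2 r}{3} = 1 + \frac{2 r}{3}$)
$- D{\left(-7 - 4,17 \right)} = - (1 + \frac{2}{3} \cdot 17) = - (1 + \frac{34}{3}) = \left(-1\right) \frac{37}{3} = - \frac{37}{3}$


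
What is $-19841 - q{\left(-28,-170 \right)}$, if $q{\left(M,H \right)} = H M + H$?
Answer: $-24431$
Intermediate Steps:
$q{\left(M,H \right)} = H + H M$
$-19841 - q{\left(-28,-170 \right)} = -19841 - - 170 \left(1 - 28\right) = -19841 - \left(-170\right) \left(-27\right) = -19841 - 4590 = -24431$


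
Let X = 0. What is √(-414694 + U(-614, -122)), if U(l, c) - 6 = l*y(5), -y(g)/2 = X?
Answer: 4*I*√25918 ≈ 643.96*I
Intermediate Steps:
y(g) = 0 (y(g) = -2*0 = 0)
U(l, c) = 6 (U(l, c) = 6 + l*0 = 6 + 0 = 6)
√(-414694 + U(-614, -122)) = √(-414694 + 6) = √(-414688) = 4*I*√25918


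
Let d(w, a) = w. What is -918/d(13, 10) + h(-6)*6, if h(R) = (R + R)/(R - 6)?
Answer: -840/13 ≈ -64.615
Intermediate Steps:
h(R) = 2*R/(-6 + R) (h(R) = (2*R)/(-6 + R) = 2*R/(-6 + R))
-918/d(13, 10) + h(-6)*6 = -918/13 + (2*(-6)/(-6 - 6))*6 = -918/13 + (2*(-6)/(-12))*6 = -51*18/13 + (2*(-6)*(-1/12))*6 = -918/13 + 1*6 = -918/13 + 6 = -840/13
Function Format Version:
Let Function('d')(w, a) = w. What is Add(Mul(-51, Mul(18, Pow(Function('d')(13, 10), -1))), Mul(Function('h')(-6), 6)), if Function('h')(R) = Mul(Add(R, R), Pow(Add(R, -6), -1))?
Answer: Rational(-840, 13) ≈ -64.615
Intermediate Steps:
Function('h')(R) = Mul(2, R, Pow(Add(-6, R), -1)) (Function('h')(R) = Mul(Mul(2, R), Pow(Add(-6, R), -1)) = Mul(2, R, Pow(Add(-6, R), -1)))
Add(Mul(-51, Mul(18, Pow(Function('d')(13, 10), -1))), Mul(Function('h')(-6), 6)) = Add(Mul(-51, Mul(18, Pow(13, -1))), Mul(Mul(2, -6, Pow(Add(-6, -6), -1)), 6)) = Add(Mul(-51, Mul(18, Rational(1, 13))), Mul(Mul(2, -6, Pow(-12, -1)), 6)) = Add(Mul(-51, Rational(18, 13)), Mul(Mul(2, -6, Rational(-1, 12)), 6)) = Add(Rational(-918, 13), Mul(1, 6)) = Add(Rational(-918, 13), 6) = Rational(-840, 13)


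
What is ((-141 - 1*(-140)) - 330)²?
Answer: 109561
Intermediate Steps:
((-141 - 1*(-140)) - 330)² = ((-141 + 140) - 330)² = (-1 - 330)² = (-331)² = 109561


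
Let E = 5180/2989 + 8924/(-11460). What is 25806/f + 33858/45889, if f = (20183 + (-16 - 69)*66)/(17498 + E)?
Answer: 8450510996783535724/272702302790645 ≈ 30988.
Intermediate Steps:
E = 1167463/1223355 (E = 5180*(1/2989) + 8924*(-1/11460) = 740/427 - 2231/2865 = 1167463/1223355 ≈ 0.95431)
f = 17827952415/21407433253 (f = (20183 + (-16 - 69)*66)/(17498 + 1167463/1223355) = (20183 - 85*66)/(21407433253/1223355) = (20183 - 5610)*(1223355/21407433253) = 14573*(1223355/21407433253) = 17827952415/21407433253 ≈ 0.83279)
25806/f + 33858/45889 = 25806/(17827952415/21407433253) + 33858/45889 = 25806*(21407433253/17827952415) + 33858*(1/45889) = 184146740842306/5942650805 + 33858/45889 = 8450510996783535724/272702302790645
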